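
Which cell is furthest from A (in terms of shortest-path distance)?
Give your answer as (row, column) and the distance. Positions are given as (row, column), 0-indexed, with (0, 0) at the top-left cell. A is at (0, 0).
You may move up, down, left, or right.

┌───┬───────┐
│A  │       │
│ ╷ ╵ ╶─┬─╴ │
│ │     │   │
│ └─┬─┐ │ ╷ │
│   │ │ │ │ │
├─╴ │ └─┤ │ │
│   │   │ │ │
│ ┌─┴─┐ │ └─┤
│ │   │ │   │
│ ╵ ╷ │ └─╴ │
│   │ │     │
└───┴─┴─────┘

Computing BFS distances from A to all cells:
Furthest cell: (2, 2)
Distance: 20 steps

Path from A to the furthest cell:

┌───┬───────┐
│A ↓│↱ → → ↓│
│ ╷ ╵ ╶─┬─╴ │
│ │↳ ↑  │↓ ↲│
│ └─┬─┐ │ ╷ │
│   │B│ │↓│ │
├─╴ │ └─┤ │ │
│   │↑ ↰│↓│ │
│ ┌─┴─┐ │ └─┤
│ │   │↑│↳ ↓│
│ ╵ ╷ │ └─╴ │
│   │ │↑ ← ↲│
└───┴─┴─────┘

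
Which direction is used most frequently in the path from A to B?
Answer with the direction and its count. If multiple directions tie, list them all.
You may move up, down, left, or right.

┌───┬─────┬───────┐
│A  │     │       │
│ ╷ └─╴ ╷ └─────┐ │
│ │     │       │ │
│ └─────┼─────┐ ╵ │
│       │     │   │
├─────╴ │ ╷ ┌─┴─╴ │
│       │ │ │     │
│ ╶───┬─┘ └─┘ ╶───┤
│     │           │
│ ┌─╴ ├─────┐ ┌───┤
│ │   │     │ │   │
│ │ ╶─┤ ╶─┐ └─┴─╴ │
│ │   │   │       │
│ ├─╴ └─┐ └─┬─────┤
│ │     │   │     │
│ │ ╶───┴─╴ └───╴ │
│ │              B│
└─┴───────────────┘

Directions: down, down, right, right, right, down, left, left, left, down, right, right, down, left, down, right, down, left, down, right, right, right, right, right, right, right
Counts: {'down': 8, 'right': 13, 'left': 5}
Most common: right (13 times)

Solution:

┌───┬─────┬───────┐
│A  │     │       │
│ ╷ └─╴ ╷ └─────┐ │
│↓│     │       │ │
│ └─────┼─────┐ ╵ │
│↳ → → ↓│     │   │
├─────╴ │ ╷ ┌─┴─╴ │
│↓ ← ← ↲│ │ │     │
│ ╶───┬─┘ └─┘ ╶───┤
│↳ → ↓│           │
│ ┌─╴ ├─────┐ ┌───┤
│ │↓ ↲│     │ │   │
│ │ ╶─┤ ╶─┐ └─┴─╴ │
│ │↳ ↓│   │       │
│ ├─╴ └─┐ └─┬─────┤
│ │↓ ↲  │   │     │
│ │ ╶───┴─╴ └───╴ │
│ │↳ → → → → → → B│
└─┴───────────────┘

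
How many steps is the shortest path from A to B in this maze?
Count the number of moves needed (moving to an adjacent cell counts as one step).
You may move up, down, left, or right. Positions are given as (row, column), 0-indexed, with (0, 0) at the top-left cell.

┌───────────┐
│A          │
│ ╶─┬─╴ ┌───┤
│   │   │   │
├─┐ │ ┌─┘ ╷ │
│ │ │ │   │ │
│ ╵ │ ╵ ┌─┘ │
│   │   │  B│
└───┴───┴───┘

Using BFS to find shortest path:
Start: (0, 0), End: (3, 5)
Path found:
(0,0) → (0,1) → (0,2) → (0,3) → (1,3) → (1,2) → (2,2) → (3,2) → (3,3) → (2,3) → (2,4) → (1,4) → (1,5) → (2,5) → (3,5)
Number of steps: 14

Solution:

┌───────────┐
│A → → ↓    │
│ ╶─┬─╴ ┌───┤
│   │↓ ↲│↱ ↓│
├─┐ │ ┌─┘ ╷ │
│ │ │↓│↱ ↑│↓│
│ ╵ │ ╵ ┌─┘ │
│   │↳ ↑│  B│
└───┴───┴───┘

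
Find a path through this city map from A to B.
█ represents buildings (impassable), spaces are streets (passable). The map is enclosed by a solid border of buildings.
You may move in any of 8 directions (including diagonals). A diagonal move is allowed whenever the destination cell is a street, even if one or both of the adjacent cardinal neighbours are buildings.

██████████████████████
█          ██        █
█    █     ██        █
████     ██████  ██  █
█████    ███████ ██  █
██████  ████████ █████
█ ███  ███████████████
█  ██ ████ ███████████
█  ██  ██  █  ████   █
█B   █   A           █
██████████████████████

Finding the shortest path from A to B:
Movement: 8-directional
Path length: 8 steps
Directions: left → left → left → up-left → down-left → left → left → left

Solution:

██████████████████████
█          ██        █
█    █     ██        █
████     ██████  ██  █
█████    ███████ ██  █
██████  ████████ █████
█ ███  ███████████████
█  ██ ████ ███████████
█  ██↙ ██  █  ████   █
█B←←←█↖←←A           █
██████████████████████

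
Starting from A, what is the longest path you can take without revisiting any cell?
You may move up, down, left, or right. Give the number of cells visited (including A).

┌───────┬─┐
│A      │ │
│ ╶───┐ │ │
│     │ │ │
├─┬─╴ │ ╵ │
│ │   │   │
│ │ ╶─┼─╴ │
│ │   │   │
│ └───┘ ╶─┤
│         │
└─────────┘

Finding longest simple path using DFS:
Start: (0, 0)
Longest path visits 15 cells
Path: A → right → right → right → down → down → right → down → left → down → left → left → left → up → up

Solution:

┌───────┬─┐
│A → → ↓│ │
│ ╶───┐ │ │
│     │↓│ │
├─┬─╴ │ ╵ │
│B│   │↳ ↓│
│ │ ╶─┼─╴ │
│↑│   │↓ ↲│
│ └───┘ ╶─┤
│↑ ← ← ↲  │
└─────────┘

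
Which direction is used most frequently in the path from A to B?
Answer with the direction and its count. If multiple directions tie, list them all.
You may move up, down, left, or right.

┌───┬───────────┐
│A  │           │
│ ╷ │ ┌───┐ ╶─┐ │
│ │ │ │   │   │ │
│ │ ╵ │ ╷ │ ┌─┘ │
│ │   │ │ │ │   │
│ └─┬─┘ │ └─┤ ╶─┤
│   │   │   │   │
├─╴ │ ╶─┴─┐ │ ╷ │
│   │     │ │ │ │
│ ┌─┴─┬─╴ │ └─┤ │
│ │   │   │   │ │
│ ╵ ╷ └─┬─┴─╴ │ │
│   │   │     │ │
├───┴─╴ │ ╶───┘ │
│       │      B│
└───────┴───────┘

Directions: right, down, down, right, up, up, right, right, right, right, right, down, down, left, down, right, down, down, down, down
Counts: {'right': 8, 'down': 9, 'up': 2, 'left': 1}
Most common: down (9 times)

Solution:

┌───┬───────────┐
│A ↓│↱ → → → → ↓│
│ ╷ │ ┌───┐ ╶─┐ │
│ │↓│↑│   │   │↓│
│ │ ╵ │ ╷ │ ┌─┘ │
│ │↳ ↑│ │ │ │↓ ↲│
│ └─┬─┘ │ └─┤ ╶─┤
│   │   │   │↳ ↓│
├─╴ │ ╶─┴─┐ │ ╷ │
│   │     │ │ │↓│
│ ┌─┴─┬─╴ │ └─┤ │
│ │   │   │   │↓│
│ ╵ ╷ └─┬─┴─╴ │ │
│   │   │     │↓│
├───┴─╴ │ ╶───┘ │
│       │      B│
└───────┴───────┘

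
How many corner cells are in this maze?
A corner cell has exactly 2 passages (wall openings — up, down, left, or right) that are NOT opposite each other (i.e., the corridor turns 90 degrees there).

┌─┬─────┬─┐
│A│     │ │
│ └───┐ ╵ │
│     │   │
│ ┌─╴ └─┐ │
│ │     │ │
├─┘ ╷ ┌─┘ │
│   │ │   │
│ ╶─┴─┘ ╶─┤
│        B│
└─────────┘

Counting corner cells (2 non-opposite passages):
Total corners: 9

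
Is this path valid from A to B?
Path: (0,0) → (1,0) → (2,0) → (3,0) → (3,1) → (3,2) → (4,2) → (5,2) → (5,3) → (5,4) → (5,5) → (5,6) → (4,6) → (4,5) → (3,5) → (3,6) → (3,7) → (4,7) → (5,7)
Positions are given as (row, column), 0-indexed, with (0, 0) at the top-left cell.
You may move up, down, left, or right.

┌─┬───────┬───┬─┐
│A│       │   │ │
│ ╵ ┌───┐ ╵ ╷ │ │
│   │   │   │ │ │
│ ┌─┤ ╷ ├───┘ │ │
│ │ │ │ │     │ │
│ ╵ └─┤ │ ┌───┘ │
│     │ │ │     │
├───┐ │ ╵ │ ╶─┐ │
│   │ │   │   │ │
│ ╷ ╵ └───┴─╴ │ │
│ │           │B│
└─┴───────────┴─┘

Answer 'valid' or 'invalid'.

Checking path validity:
Result: All consecutive moves are passable.

valid

Correct solution:

┌─┬───────┬───┬─┐
│A│       │   │ │
│ ╵ ┌───┐ ╵ ╷ │ │
│↓  │   │   │ │ │
│ ┌─┤ ╷ ├───┘ │ │
│↓│ │ │ │     │ │
│ ╵ └─┤ │ ┌───┘ │
│↳ → ↓│ │ │↱ → ↓│
├───┐ │ ╵ │ ╶─┐ │
│   │↓│   │↑ ↰│↓│
│ ╷ ╵ └───┴─╴ │ │
│ │  ↳ → → → ↑│B│
└─┴───────────┴─┘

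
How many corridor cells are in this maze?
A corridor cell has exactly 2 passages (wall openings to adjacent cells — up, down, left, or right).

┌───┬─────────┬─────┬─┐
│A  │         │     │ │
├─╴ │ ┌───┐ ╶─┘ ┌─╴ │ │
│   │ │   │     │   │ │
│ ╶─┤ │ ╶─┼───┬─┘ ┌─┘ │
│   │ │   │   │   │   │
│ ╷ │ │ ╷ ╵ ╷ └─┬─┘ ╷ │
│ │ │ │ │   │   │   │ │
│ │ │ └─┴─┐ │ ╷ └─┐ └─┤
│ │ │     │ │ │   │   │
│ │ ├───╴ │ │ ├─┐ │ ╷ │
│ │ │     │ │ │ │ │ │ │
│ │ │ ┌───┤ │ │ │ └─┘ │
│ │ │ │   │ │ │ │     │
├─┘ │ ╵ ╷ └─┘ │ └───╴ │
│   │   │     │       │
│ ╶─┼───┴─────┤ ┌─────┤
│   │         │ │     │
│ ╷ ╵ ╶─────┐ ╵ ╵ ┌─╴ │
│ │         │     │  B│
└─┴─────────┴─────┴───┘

Counting cells with exactly 2 passages:
Total corridor cells: 82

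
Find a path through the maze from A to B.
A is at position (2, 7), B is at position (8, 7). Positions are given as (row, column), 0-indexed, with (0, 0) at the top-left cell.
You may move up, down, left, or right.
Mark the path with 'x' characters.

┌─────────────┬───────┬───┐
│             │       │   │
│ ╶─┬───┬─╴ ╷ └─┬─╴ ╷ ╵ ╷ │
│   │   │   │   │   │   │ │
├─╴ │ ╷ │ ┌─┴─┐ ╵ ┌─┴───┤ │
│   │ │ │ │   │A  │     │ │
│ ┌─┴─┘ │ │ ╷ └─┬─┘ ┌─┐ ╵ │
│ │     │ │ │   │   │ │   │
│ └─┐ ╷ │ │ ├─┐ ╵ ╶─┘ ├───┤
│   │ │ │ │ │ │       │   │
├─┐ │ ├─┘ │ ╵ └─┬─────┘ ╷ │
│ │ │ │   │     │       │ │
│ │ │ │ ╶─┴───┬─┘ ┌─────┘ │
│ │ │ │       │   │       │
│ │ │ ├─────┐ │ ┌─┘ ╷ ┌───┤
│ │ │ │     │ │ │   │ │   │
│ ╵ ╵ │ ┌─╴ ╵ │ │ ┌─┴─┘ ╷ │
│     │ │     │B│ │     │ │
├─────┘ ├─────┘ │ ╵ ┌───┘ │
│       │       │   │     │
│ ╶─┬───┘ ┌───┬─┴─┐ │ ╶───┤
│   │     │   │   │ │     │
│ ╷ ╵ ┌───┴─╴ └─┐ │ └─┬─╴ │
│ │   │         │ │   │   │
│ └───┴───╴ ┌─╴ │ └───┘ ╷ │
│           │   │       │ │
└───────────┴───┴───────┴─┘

Finding the shortest path from (2, 7) to (8, 7):
Path length: 38 steps
Directions: up → left → up → left → down → left → down → down → down → down → left → down → right → right → right → down → down → left → up → left → left → down → down → left → left → left → down → right → down → right → up → right → right → up → right → right → right → up

Solution:

┌─────────────┬───────┬───┐
│          x x│       │   │
│ ╶─┬───┬─╴ ╷ └─┬─╴ ╷ ╵ ╷ │
│   │   │x x│x x│   │   │ │
├─╴ │ ╷ │ ┌─┴─┐ ╵ ┌─┴───┤ │
│   │ │ │x│   │A  │     │ │
│ ┌─┴─┘ │ │ ╷ └─┬─┘ ┌─┐ ╵ │
│ │     │x│ │   │   │ │   │
│ └─┐ ╷ │ │ ├─┐ ╵ ╶─┘ ├───┤
│   │ │ │x│ │ │       │   │
├─┐ │ ├─┘ │ ╵ └─┬─────┘ ╷ │
│ │ │ │x x│     │       │ │
│ │ │ │ ╶─┴───┬─┘ ┌─────┘ │
│ │ │ │x x x x│   │       │
│ │ │ ├─────┐ │ ┌─┘ ╷ ┌───┤
│ │ │ │x x x│x│ │   │ │   │
│ ╵ ╵ │ ┌─╴ ╵ │ │ ┌─┴─┘ ╷ │
│     │x│  x x│B│ │     │ │
├─────┘ ├─────┘ │ ╵ ┌───┘ │
│x x x x│x x x x│   │     │
│ ╶─┬───┘ ┌───┬─┴─┐ │ ╶───┤
│x x│x x x│   │   │ │     │
│ ╷ ╵ ┌───┴─╴ └─┐ │ └─┬─╴ │
│ │x x│         │ │   │   │
│ └───┴───╴ ┌─╴ │ └───┘ ╷ │
│           │   │       │ │
└───────────┴───┴───────┴─┘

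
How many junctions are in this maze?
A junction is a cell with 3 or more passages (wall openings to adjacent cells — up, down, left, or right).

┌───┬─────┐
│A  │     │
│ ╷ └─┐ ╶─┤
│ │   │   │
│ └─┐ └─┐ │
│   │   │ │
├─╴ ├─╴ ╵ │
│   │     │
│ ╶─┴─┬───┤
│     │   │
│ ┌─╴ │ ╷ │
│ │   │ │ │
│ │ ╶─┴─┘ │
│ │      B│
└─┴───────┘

Checking each cell for number of passages:

Junctions found (3+ passages):
  (0, 3): 3 passages
  (3, 3): 3 passages
  (4, 0): 3 passages
Total junctions: 3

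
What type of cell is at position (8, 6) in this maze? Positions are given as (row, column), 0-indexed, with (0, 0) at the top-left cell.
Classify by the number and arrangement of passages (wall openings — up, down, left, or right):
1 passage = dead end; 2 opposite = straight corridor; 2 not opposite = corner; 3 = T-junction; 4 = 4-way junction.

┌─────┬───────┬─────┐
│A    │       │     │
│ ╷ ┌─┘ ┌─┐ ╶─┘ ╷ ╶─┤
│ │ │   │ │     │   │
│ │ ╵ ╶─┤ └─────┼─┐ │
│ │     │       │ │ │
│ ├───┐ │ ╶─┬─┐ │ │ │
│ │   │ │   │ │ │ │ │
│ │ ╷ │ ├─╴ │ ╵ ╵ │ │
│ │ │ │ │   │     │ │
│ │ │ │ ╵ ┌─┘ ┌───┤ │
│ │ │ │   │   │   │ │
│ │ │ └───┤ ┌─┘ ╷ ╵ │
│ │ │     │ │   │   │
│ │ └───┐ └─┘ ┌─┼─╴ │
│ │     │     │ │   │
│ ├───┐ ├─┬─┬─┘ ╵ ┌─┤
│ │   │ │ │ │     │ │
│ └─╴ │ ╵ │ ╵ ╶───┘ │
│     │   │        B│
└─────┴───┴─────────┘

Checking cell at (8, 6):
Number of passages: 2
Cell type: corner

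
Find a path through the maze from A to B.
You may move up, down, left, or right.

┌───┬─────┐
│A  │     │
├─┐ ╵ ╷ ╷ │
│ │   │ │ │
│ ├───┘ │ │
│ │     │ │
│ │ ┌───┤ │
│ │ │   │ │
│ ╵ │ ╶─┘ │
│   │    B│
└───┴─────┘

Finding the shortest path through the maze:
Path length: 10 steps
Directions: right → down → right → up → right → right → down → down → down → down

Solution:

┌───┬─────┐
│A ↓│↱ → ↓│
├─┐ ╵ ╷ ╷ │
│ │↳ ↑│ │↓│
│ ├───┘ │ │
│ │     │↓│
│ │ ┌───┤ │
│ │ │   │↓│
│ ╵ │ ╶─┘ │
│   │    B│
└───┴─────┘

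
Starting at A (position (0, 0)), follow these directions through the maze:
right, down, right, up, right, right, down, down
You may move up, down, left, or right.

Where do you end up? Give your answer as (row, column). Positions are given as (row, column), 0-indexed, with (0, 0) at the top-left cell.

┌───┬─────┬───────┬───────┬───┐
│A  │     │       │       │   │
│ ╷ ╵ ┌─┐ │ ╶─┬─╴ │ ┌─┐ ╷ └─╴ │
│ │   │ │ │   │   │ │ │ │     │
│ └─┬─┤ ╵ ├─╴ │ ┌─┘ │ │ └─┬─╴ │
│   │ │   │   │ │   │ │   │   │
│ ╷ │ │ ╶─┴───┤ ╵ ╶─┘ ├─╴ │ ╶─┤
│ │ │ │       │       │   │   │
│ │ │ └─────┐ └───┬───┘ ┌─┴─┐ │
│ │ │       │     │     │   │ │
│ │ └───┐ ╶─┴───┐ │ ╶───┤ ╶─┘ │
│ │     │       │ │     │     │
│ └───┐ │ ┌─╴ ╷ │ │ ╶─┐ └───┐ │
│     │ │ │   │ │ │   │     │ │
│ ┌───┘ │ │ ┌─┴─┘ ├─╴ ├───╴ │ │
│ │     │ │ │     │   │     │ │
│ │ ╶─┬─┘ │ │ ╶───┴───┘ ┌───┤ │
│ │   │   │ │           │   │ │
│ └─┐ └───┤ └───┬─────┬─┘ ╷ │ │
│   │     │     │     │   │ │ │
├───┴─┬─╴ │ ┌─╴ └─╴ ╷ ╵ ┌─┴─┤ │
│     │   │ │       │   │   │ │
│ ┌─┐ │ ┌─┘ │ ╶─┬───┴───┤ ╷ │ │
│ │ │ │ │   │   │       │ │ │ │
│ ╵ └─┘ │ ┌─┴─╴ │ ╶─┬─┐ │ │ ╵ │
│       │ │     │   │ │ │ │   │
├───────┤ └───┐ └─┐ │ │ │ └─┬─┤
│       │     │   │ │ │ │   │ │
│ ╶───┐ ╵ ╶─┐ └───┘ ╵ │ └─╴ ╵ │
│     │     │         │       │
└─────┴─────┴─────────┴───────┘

Following directions step by step:
Start: (0, 0)
  right: (0, 0) → (0, 1)
  down: (0, 1) → (1, 1)
  right: (1, 1) → (1, 2)
  up: (1, 2) → (0, 2)
  right: (0, 2) → (0, 3)
  right: (0, 3) → (0, 4)
  down: (0, 4) → (1, 4)
  down: (1, 4) → (2, 4)
Final position: (2, 4)

Path taken:

┌───┬─────┬───────┬───────┬───┐
│A ↓│↱ → ↓│       │       │   │
│ ╷ ╵ ┌─┐ │ ╶─┬─╴ │ ┌─┐ ╷ └─╴ │
│ │↳ ↑│ │↓│   │   │ │ │ │     │
│ └─┬─┤ ╵ ├─╴ │ ┌─┘ │ │ └─┬─╴ │
│   │ │  B│   │ │   │ │   │   │
│ ╷ │ │ ╶─┴───┤ ╵ ╶─┘ ├─╴ │ ╶─┤
│ │ │ │       │       │   │   │
│ │ │ └─────┐ └───┬───┘ ┌─┴─┐ │
│ │ │       │     │     │   │ │
│ │ └───┐ ╶─┴───┐ │ ╶───┤ ╶─┘ │
│ │     │       │ │     │     │
│ └───┐ │ ┌─╴ ╷ │ │ ╶─┐ └───┐ │
│     │ │ │   │ │ │   │     │ │
│ ┌───┘ │ │ ┌─┴─┘ ├─╴ ├───╴ │ │
│ │     │ │ │     │   │     │ │
│ │ ╶─┬─┘ │ │ ╶───┴───┘ ┌───┤ │
│ │   │   │ │           │   │ │
│ └─┐ └───┤ └───┬─────┬─┘ ╷ │ │
│   │     │     │     │   │ │ │
├───┴─┬─╴ │ ┌─╴ └─╴ ╷ ╵ ┌─┴─┤ │
│     │   │ │       │   │   │ │
│ ┌─┐ │ ┌─┘ │ ╶─┬───┴───┤ ╷ │ │
│ │ │ │ │   │   │       │ │ │ │
│ ╵ └─┘ │ ┌─┴─╴ │ ╶─┬─┐ │ │ ╵ │
│       │ │     │   │ │ │ │   │
├───────┤ └───┐ └─┐ │ │ │ └─┬─┤
│       │     │   │ │ │ │   │ │
│ ╶───┐ ╵ ╶─┐ └───┘ ╵ │ └─╴ ╵ │
│     │     │         │       │
└─────┴─────┴─────────┴───────┘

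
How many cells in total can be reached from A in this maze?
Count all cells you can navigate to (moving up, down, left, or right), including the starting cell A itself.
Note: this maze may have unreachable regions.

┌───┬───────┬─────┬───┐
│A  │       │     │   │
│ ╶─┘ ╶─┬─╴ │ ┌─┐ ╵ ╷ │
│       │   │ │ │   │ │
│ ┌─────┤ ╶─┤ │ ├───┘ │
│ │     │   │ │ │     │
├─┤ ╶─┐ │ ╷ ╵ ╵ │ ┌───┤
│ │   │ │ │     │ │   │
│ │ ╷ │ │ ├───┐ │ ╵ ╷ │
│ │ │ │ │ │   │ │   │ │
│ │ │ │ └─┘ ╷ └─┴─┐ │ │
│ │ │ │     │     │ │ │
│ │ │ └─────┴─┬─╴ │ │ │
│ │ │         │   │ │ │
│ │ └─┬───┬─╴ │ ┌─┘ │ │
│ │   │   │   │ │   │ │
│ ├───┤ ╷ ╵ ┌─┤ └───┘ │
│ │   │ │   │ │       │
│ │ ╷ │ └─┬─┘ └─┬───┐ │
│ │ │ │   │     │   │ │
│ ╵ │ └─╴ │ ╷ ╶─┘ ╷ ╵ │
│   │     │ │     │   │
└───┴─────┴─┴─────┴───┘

Using BFS/flood-fill to find all reachable cells from A:
Maze size: 11 × 11 = 121 total cells
All cells are reachable — the maze is fully connected.
Reachable cells: 121

Reachable region (· marks reachable cells):

┌───┬───────┬─────┬───┐
│A ·│· · · ·│· · ·│· ·│
│ ╶─┘ ╶─┬─╴ │ ┌─┐ ╵ ╷ │
│· · · ·│· ·│·│·│· ·│·│
│ ┌─────┤ ╶─┤ │ ├───┘ │
│·│· · ·│· ·│·│·│· · ·│
├─┤ ╶─┐ │ ╷ ╵ ╵ │ ┌───┤
│·│· ·│·│·│· · ·│·│· ·│
│ │ ╷ │ │ ├───┐ │ ╵ ╷ │
│·│·│·│·│·│· ·│·│· ·│·│
│ │ │ │ └─┘ ╷ └─┴─┐ │ │
│·│·│·│· · ·│· · ·│·│·│
│ │ │ └─────┴─┬─╴ │ │ │
│·│·│· · · · ·│· ·│·│·│
│ │ └─┬───┬─╴ │ ┌─┘ │ │
│·│· ·│· ·│· ·│·│· ·│·│
│ ├───┤ ╷ ╵ ┌─┤ └───┘ │
│·│· ·│·│· ·│·│· · · ·│
│ │ ╷ │ └─┬─┘ └─┬───┐ │
│·│·│·│· ·│· · ·│· ·│·│
│ ╵ │ └─╴ │ ╷ ╶─┘ ╷ ╵ │
│· ·│· · ·│·│· · ·│· ·│
└───┴─────┴─┴─────┴───┘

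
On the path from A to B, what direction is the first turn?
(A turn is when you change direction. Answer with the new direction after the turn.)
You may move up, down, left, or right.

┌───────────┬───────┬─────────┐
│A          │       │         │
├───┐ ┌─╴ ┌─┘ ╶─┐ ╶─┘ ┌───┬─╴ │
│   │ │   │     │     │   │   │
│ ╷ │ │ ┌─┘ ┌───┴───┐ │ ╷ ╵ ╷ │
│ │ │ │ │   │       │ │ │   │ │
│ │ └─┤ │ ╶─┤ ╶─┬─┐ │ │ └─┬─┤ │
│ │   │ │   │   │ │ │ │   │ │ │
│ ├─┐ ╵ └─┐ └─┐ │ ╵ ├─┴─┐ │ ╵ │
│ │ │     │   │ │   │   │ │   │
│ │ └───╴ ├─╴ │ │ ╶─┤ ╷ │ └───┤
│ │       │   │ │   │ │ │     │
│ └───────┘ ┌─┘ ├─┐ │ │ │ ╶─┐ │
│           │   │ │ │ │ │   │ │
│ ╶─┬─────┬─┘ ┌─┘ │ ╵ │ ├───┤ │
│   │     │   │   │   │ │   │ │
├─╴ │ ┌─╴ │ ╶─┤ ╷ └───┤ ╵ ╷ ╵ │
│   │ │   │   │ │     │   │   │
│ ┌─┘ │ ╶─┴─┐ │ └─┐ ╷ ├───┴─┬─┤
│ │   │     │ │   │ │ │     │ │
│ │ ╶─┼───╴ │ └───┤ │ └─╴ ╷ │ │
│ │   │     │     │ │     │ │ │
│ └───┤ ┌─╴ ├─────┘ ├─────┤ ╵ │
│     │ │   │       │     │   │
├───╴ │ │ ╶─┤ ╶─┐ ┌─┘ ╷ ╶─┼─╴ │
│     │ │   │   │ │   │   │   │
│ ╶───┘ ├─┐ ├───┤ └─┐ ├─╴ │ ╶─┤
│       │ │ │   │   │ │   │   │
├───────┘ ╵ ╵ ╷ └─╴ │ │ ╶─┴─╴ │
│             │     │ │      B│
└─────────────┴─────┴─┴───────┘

Directions: right, right, right, right, down, left, down, down, down, left, up, left, up, up, left, down, down, down, down, down, down, right, down, left, down, down, down, right, right, down, left, left, down, right, right, right, up, up, up, right, right, down, left, down, right, down, down, right, up, right, down, right, right, up, left, up, up, right, up, up, up, right, down, down, right, right, up, right, down, down, right, down, left, down, right, down
First turn direction: down

Solution:

┌───────────┬───────┬─────────┐
│A → → → ↓  │       │         │
├───┐ ┌─╴ ┌─┘ ╶─┐ ╶─┘ ┌───┬─╴ │
│↓ ↰│ │↓ ↲│     │     │   │   │
│ ╷ │ │ ┌─┘ ┌───┴───┐ │ ╷ ╵ ╷ │
│↓│↑│ │↓│   │       │ │ │   │ │
│ │ └─┤ │ ╶─┤ ╶─┬─┐ │ │ └─┬─┤ │
│↓│↑ ↰│↓│   │   │ │ │ │   │ │ │
│ ├─┐ ╵ └─┐ └─┐ │ ╵ ├─┴─┐ │ ╵ │
│↓│ │↑ ↲  │   │ │   │   │ │   │
│ │ └───╴ ├─╴ │ │ ╶─┤ ╷ │ └───┤
│↓│       │   │ │   │ │ │     │
│ └───────┘ ┌─┘ ├─┐ │ │ │ ╶─┐ │
│↓          │   │ │ │ │ │   │ │
│ ╶─┬─────┬─┘ ┌─┘ │ ╵ │ ├───┤ │
│↳ ↓│     │   │   │   │ │   │ │
├─╴ │ ┌─╴ │ ╶─┤ ╷ └───┤ ╵ ╷ ╵ │
│↓ ↲│ │   │   │ │  ↱ ↓│   │   │
│ ┌─┘ │ ╶─┴─┐ │ └─┐ ╷ ├───┴─┬─┤
│↓│   │     │ │   │↑│↓│  ↱ ↓│ │
│ │ ╶─┼───╴ │ └───┤ │ └─╴ ╷ │ │
│↓│   │↱ → ↓│     │↑│↳ → ↑│↓│ │
│ └───┤ ┌─╴ ├─────┘ ├─────┤ ╵ │
│↳ → ↓│↑│↓ ↲│    ↱ ↑│     │↳ ↓│
├───╴ │ │ ╶─┤ ╶─┐ ┌─┘ ╷ ╶─┼─╴ │
│↓ ← ↲│↑│↳ ↓│   │↑│   │   │↓ ↲│
│ ╶───┘ ├─┐ ├───┤ └─┐ ├─╴ │ ╶─┤
│↳ → → ↑│ │↓│↱ ↓│↑ ↰│ │   │↳ ↓│
├───────┘ ╵ ╵ ╷ └─╴ │ │ ╶─┴─╴ │
│          ↳ ↑│↳ → ↑│ │      B│
└─────────────┴─────┴─┴───────┘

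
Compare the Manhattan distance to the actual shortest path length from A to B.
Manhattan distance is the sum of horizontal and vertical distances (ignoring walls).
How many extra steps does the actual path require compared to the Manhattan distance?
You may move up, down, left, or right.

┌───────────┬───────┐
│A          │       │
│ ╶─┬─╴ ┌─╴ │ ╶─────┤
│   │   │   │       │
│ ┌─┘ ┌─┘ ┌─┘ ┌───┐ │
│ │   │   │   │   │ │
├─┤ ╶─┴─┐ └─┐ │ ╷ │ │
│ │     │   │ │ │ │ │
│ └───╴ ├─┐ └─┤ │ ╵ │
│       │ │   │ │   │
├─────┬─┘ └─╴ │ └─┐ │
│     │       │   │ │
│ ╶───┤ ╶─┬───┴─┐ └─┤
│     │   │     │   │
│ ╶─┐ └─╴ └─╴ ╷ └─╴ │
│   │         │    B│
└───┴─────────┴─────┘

Manhattan distance: |7 - 0| + |9 - 0| = 16
Actual path length: 26
Extra steps: 26 - 16 = 10

Solution:

┌───────────┬───────┐
│A → → → → ↓│       │
│ ╶─┬─╴ ┌─╴ │ ╶─────┤
│   │   │↓ ↲│       │
│ ┌─┘ ┌─┘ ┌─┘ ┌───┐ │
│ │   │  ↓│   │   │ │
├─┤ ╶─┴─┐ └─┐ │ ╷ │ │
│ │     │↳ ↓│ │ │ │ │
│ └───╴ ├─┐ └─┤ │ ╵ │
│       │ │↳ ↓│ │   │
├─────┬─┘ └─╴ │ └─┐ │
│     │↓ ← ← ↲│   │ │
│ ╶───┤ ╶─┬───┴─┐ └─┤
│     │↳ ↓│  ↱ ↓│   │
│ ╶─┐ └─╴ └─╴ ╷ └─╴ │
│   │    ↳ → ↑│↳ → B│
└───┴─────────┴─────┘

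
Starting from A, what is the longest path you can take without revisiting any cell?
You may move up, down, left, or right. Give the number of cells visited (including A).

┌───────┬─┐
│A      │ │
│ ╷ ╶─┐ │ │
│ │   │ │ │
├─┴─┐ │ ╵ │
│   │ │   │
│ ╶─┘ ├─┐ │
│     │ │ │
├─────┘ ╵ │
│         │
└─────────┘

Finding longest simple path using DFS:
Start: (0, 0)
Longest path visits 13 cells
Path: A → right → right → right → down → down → right → down → down → left → left → left → left

Solution:

┌───────┬─┐
│A → → ↓│ │
│ ╷ ╶─┐ │ │
│ │   │↓│ │
├─┴─┐ │ ╵ │
│   │ │↳ ↓│
│ ╶─┘ ├─┐ │
│     │ │↓│
├─────┘ ╵ │
│B ← ← ← ↲│
└─────────┘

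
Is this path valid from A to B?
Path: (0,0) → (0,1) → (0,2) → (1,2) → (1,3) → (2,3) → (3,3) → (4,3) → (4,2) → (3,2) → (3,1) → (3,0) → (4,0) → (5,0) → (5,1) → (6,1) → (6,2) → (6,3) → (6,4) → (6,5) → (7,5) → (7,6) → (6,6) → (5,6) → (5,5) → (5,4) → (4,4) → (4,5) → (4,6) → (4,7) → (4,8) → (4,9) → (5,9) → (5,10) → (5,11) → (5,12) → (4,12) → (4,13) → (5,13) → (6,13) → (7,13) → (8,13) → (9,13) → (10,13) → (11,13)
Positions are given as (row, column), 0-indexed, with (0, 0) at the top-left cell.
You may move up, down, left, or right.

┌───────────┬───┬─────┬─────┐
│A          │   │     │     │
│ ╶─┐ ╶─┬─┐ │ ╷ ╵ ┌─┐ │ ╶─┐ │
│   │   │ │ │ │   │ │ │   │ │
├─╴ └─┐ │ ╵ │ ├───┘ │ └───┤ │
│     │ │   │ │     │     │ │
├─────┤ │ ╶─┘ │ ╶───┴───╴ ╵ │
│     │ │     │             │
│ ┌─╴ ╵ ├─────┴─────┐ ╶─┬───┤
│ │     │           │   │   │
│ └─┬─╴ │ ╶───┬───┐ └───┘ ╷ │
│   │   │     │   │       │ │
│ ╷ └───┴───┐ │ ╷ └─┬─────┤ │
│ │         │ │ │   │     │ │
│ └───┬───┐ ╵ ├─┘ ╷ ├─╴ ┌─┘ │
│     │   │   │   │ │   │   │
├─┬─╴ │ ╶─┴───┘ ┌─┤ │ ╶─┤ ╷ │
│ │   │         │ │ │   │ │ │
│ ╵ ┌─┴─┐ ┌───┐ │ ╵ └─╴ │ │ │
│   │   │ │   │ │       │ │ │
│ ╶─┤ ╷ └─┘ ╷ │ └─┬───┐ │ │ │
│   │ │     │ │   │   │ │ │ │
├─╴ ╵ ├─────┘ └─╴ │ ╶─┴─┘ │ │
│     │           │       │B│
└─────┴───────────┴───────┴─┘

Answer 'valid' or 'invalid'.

Checking path validity:
Result: All consecutive moves are passable.

valid

Correct solution:

┌───────────┬───┬─────┬─────┐
│A → ↓      │   │     │     │
│ ╶─┐ ╶─┬─┐ │ ╷ ╵ ┌─┐ │ ╶─┐ │
│   │↳ ↓│ │ │ │   │ │ │   │ │
├─╴ └─┐ │ ╵ │ ├───┘ │ └───┤ │
│     │↓│   │ │     │     │ │
├─────┤ │ ╶─┘ │ ╶───┴───╴ ╵ │
│↓ ← ↰│↓│     │             │
│ ┌─╴ ╵ ├─────┴─────┐ ╶─┬───┤
│↓│  ↑ ↲│↱ → → → → ↓│   │↱ ↓│
│ └─┬─╴ │ ╶───┬───┐ └───┘ ╷ │
│↳ ↓│   │↑ ← ↰│   │↳ → → ↑│↓│
│ ╷ └───┴───┐ │ ╷ └─┬─────┤ │
│ │↳ → → → ↓│↑│ │   │     │↓│
│ └───┬───┐ ╵ ├─┘ ╷ ├─╴ ┌─┘ │
│     │   │↳ ↑│   │ │   │  ↓│
├─┬─╴ │ ╶─┴───┘ ┌─┤ │ ╶─┤ ╷ │
│ │   │         │ │ │   │ │↓│
│ ╵ ┌─┴─┐ ┌───┐ │ ╵ └─╴ │ │ │
│   │   │ │   │ │       │ │↓│
│ ╶─┤ ╷ └─┘ ╷ │ └─┬───┐ │ │ │
│   │ │     │ │   │   │ │ │↓│
├─╴ ╵ ├─────┘ └─╴ │ ╶─┴─┘ │ │
│     │           │       │B│
└─────┴───────────┴───────┴─┘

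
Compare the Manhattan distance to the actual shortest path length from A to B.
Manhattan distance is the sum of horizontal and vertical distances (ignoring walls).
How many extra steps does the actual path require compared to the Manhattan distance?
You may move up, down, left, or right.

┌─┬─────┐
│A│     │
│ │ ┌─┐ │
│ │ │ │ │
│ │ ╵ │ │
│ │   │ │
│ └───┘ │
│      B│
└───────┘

Manhattan distance: |3 - 0| + |3 - 0| = 6
Actual path length: 6
Extra steps: 6 - 6 = 0

Solution:

┌─┬─────┐
│A│     │
│ │ ┌─┐ │
│↓│ │ │ │
│ │ ╵ │ │
│↓│   │ │
│ └───┘ │
│↳ → → B│
└───────┘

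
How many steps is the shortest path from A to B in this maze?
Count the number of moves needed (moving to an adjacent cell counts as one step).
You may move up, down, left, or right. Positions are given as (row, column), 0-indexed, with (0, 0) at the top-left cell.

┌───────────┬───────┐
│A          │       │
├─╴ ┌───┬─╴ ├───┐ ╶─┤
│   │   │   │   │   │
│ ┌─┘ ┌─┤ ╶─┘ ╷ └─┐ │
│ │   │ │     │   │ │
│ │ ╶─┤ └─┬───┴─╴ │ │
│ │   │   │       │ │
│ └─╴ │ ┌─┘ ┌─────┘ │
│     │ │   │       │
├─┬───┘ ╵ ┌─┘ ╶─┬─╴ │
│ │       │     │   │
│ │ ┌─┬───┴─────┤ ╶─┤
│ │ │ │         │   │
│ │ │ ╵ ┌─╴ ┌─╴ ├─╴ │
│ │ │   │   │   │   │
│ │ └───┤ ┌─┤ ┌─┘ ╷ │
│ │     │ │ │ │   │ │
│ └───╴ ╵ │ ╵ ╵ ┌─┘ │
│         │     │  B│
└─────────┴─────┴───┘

Using BFS to find shortest path:
Start: (0, 0), End: (9, 9)
Path found:
(0,0) → (0,1) → (0,2) → (0,3) → (0,4) → (0,5) → (1,5) → (1,4) → (2,4) → (2,5) → (2,6) → (1,6) → (1,7) → (2,7) → (2,8) → (3,8) → (3,7) → (3,6) → (3,5) → (4,5) → (4,4) → (5,4) → (5,3) → (5,2) → (5,1) → (6,1) → (7,1) → (8,1) → (8,2) → (8,3) → (9,3) → (9,4) → (8,4) → (7,4) → (7,5) → (6,5) → (6,6) → (6,7) → (7,7) → (7,6) → (8,6) → (9,6) → (9,7) → (8,7) → (8,8) → (7,8) → (7,9) → (8,9) → (9,9)
Number of steps: 48

Solution:

┌───────────┬───────┐
│A → → → → ↓│       │
├─╴ ┌───┬─╴ ├───┐ ╶─┤
│   │   │↓ ↲│↱ ↓│   │
│ ┌─┘ ┌─┤ ╶─┘ ╷ └─┐ │
│ │   │ │↳ → ↑│↳ ↓│ │
│ │ ╶─┤ └─┬───┴─╴ │ │
│ │   │   │↓ ← ← ↲│ │
│ └─╴ │ ┌─┘ ┌─────┘ │
│     │ │↓ ↲│       │
├─┬───┘ ╵ ┌─┘ ╶─┬─╴ │
│ │↓ ← ← ↲│     │   │
│ │ ┌─┬───┴─────┤ ╶─┤
│ │↓│ │    ↱ → ↓│   │
│ │ │ ╵ ┌─╴ ┌─╴ ├─╴ │
│ │↓│   │↱ ↑│↓ ↲│↱ ↓│
│ │ └───┤ ┌─┤ ┌─┘ ╷ │
│ │↳ → ↓│↑│ │↓│↱ ↑│↓│
│ └───╴ ╵ │ ╵ ╵ ┌─┘ │
│      ↳ ↑│  ↳ ↑│  B│
└─────────┴─────┴───┘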